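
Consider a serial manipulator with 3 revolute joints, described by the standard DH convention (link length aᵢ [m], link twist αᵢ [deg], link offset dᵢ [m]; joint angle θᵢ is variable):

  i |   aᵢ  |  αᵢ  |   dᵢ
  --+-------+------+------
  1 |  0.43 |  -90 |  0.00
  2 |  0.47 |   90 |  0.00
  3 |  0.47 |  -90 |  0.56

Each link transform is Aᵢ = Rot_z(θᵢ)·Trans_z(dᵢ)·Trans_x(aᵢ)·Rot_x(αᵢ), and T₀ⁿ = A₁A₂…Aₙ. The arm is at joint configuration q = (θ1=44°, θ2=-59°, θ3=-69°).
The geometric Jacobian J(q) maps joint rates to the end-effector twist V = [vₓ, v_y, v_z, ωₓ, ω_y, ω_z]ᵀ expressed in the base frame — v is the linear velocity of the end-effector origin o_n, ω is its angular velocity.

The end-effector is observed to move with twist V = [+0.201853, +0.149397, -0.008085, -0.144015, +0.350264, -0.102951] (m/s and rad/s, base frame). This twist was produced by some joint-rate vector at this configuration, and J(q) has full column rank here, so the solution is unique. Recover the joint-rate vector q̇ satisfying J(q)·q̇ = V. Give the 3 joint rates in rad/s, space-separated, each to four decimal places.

o_n = [0.5054, -0.1220, 0.8357]
J₁: ẑ×o_n = [0.1220, 0.5054, -0.0000], ω = ẑ
J2: z=[-0.6947, 0.7193, 0.0000] o=[0.3093, 0.2987, 0.0000] → [0.6011, 0.5805, 0.1512, -0.6947, 0.7193, 0.0000]
J3: z=[-0.6166, -0.5954, 0.5150] o=[0.4834, 0.4669, 0.4029] → [0.0456, 0.2781, 0.3761, -0.6166, -0.5954, 0.5150]
q̇ = J⁺·V = [-0.0190, 0.3520, -0.1630]

-0.0190 0.3520 -0.1630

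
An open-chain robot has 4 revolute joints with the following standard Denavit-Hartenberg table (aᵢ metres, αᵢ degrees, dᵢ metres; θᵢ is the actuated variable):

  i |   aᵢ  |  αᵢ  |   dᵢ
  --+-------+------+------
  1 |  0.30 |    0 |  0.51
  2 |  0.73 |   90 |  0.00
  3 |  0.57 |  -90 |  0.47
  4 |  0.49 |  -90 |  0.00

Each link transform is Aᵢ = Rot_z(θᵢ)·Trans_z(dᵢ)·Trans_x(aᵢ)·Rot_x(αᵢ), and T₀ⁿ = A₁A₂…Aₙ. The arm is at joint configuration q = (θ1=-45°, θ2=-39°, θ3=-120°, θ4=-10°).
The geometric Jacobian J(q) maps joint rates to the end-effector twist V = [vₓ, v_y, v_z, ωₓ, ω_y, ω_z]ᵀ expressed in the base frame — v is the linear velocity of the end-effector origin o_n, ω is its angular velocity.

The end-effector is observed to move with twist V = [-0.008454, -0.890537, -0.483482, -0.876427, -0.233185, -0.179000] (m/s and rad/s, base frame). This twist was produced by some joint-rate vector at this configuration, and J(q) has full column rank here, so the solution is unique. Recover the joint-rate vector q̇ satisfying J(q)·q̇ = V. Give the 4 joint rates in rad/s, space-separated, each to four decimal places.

o_n = [-0.3186, -0.4728, -0.4015]
J₁: ẑ×o_n = [0.4728, -0.3186, 0.0000], ω = ẑ
J2: z=[0.0000, 0.0000, 1.0000] o=[0.2121, -0.2121, 0.5100] → [0.2606, -0.5308, 0.0000, 0.0000, 0.0000, 1.0000]
J3: z=[-0.9945, -0.1045, 0.0000] o=[0.2884, -0.9381, 0.5100] → [0.0953, -0.9065, -0.5263, -0.9945, -0.1045, 0.0000]
J4: z=[0.0905, -0.8613, -0.5000] o=[-0.2088, -0.7038, 0.0164] → [0.4755, 0.0928, -0.0737, 0.0905, -0.8613, -0.5000]
q̇ = J⁺·V = [-0.6850, 0.5870, 0.8960, 0.1620]

-0.6850 0.5870 0.8960 0.1620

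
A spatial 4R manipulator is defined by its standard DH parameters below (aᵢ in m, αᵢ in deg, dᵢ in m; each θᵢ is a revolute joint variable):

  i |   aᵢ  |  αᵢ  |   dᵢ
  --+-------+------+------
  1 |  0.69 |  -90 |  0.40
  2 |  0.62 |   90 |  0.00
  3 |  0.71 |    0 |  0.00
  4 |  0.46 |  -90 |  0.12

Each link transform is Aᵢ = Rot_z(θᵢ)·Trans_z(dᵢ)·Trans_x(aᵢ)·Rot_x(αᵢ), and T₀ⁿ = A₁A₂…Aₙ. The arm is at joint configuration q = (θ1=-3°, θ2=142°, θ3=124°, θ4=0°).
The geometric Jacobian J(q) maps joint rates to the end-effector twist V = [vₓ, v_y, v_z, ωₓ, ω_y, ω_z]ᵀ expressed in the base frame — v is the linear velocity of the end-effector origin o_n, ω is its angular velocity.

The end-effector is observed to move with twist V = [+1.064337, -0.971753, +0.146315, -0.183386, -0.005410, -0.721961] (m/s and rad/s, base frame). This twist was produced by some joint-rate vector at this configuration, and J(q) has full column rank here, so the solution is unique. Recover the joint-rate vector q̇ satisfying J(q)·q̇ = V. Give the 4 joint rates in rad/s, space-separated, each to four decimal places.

o_n = [0.8406, 0.9273, 0.3265]
J₁: ẑ×o_n = [-0.9273, 0.8406, 0.0000], ω = ẑ
J2: z=[0.0523, 0.9986, 0.0000] o=[0.6891, -0.0361, 0.4000] → [-0.0734, 0.0038, -0.1009, 0.0523, 0.9986, 0.0000]
J3: z=[0.6148, -0.0322, -0.7880] o=[0.2012, -0.0105, 0.0183] → [0.7291, -0.6934, 0.5972, 0.6148, -0.0322, -0.7880]
J4: z=[0.6148, -0.0322, -0.7880] o=[0.5444, 0.5609, 0.2627] → [0.2866, -0.2726, 0.2348, 0.6148, -0.0322, -0.7880]
q̇ = J⁺·V = [-0.9560, -0.0150, 0.5920, -0.8890]

-0.9560 -0.0150 0.5920 -0.8890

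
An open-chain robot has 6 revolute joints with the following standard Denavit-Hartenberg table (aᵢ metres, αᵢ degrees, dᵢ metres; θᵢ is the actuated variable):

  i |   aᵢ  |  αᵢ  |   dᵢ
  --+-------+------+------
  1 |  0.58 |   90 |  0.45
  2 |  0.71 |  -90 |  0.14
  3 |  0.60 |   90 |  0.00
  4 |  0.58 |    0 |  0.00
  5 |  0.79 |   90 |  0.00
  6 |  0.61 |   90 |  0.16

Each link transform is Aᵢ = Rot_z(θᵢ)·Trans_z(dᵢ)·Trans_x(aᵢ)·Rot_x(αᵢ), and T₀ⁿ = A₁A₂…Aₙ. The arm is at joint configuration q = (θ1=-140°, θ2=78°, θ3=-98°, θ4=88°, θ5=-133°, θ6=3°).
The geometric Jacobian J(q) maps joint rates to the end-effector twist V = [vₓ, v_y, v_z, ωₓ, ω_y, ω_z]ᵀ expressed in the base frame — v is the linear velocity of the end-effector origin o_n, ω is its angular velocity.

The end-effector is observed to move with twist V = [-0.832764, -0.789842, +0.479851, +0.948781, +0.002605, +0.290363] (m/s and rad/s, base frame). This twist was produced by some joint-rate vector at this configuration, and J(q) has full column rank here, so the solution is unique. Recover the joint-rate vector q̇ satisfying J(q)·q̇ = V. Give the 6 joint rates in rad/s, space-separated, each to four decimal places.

0.8660 -0.5760 0.5250 -0.0810 0.7930 -0.0960

o_n = [-1.9506, 0.4747, 0.8011]
J₁: ẑ×o_n = [-0.4747, -1.9506, 0.0000], ω = ẑ
J2: z=[-0.6428, 0.7660, 0.0000] o=[-0.4443, -0.3728, 0.4500] → [0.2690, 0.2257, 0.6092, -0.6428, 0.7660, 0.0000]
J3: z=[0.7493, 0.6287, 0.2079] o=[-0.6474, -0.3605, 1.1445] → [-0.3895, -0.0137, 1.4452, 0.7493, 0.6287, 0.2079]
J4: z=[0.2472, 0.0257, -0.9686] o=[-1.0160, 0.1059, 1.0628] → [0.3505, 0.9700, 0.1152, 0.2472, 0.0257, -0.9686]
J5: z=[0.2472, 0.0257, -0.9686] o=[-0.5941, 0.4860, 1.1806] → [-0.0208, 1.4078, 0.0321, 0.2472, 0.0257, -0.9686]
J6: z=[-0.0954, -0.9941, -0.0508] o=[-1.3559, 0.5690, 0.9884] → [0.1814, 0.0123, -0.5823, -0.0954, -0.9941, -0.0508]
q̇ = J⁺·V = [0.8660, -0.5760, 0.5250, -0.0810, 0.7930, -0.0960]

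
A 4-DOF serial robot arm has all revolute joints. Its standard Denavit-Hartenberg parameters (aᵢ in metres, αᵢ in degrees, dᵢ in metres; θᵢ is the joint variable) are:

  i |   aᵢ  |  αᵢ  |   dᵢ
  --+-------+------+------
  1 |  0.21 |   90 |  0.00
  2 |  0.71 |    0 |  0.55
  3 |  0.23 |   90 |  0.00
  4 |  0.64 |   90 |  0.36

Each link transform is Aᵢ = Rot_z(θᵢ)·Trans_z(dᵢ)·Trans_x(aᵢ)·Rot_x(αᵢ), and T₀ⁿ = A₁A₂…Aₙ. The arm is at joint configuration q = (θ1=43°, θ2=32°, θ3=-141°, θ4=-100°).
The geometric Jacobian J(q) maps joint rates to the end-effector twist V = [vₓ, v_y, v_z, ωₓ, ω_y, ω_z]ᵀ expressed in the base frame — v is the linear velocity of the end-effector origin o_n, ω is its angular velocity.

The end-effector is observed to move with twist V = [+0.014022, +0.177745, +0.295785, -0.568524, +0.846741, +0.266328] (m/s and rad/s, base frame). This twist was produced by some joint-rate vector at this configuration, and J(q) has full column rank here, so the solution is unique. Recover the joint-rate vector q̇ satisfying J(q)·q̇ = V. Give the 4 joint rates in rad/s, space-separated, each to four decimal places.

0.3220 -0.3120 -0.6950 -0.1710

o_n = [0.2619, 0.3540, 0.3811]
J₁: ẑ×o_n = [-0.3540, 0.2619, 0.0000], ω = ẑ
J2: z=[0.6820, -0.7314, 0.0000] o=[0.1536, 0.1432, 0.0000] → [-0.2787, -0.2599, 0.2230, 0.6820, -0.7314, 0.0000]
J3: z=[0.6820, -0.7314, 0.0000] o=[0.9690, 0.1516, 0.3762] → [-0.0035, -0.0033, -0.3791, 0.6820, -0.7314, 0.0000]
J4: z=[-0.6915, -0.6448, 0.3256] o=[0.9143, 0.1005, 0.1588] → [-0.2259, -0.0587, -0.5959, -0.6915, -0.6448, 0.3256]
q̇ = J⁺·V = [0.3220, -0.3120, -0.6950, -0.1710]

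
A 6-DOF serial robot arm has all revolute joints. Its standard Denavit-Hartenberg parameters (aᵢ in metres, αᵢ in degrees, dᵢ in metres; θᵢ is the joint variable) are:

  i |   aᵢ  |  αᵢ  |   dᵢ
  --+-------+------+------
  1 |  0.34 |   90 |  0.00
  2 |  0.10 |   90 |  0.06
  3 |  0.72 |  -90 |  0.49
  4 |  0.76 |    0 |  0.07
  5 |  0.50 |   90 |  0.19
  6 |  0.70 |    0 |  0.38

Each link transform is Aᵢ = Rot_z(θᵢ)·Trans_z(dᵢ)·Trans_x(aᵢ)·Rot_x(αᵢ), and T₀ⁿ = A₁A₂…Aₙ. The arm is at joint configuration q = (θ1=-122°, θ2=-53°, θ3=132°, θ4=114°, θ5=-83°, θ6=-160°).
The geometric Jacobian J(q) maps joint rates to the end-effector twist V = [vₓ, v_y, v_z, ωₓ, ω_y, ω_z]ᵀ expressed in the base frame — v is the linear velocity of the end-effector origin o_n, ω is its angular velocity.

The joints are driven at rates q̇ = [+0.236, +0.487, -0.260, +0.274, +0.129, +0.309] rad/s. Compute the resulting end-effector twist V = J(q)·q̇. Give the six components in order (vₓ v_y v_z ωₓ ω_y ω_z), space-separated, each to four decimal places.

o_n = [-0.3571, 0.1768, 0.0623]
J₁: ẑ×o_n = [-0.1768, -0.3571, 0.0000], ω = ẑ
J2: z=[-0.8480, 0.5299, 0.0000] o=[-0.1802, -0.2883, 0.0000] → [0.0330, 0.0528, -0.3007, -0.8480, 0.5299, 0.0000]
J3: z=[0.4232, 0.6773, -0.6018] o=[-0.2629, -0.3076, -0.0799] → [0.3878, -0.0035, 0.2687, 0.4232, 0.6773, -0.6018]
J4: z=[0.8045, 0.0247, 0.5935] o=[-0.3557, 0.5537, 0.0100] → [0.2250, -0.0429, -0.3032, 0.8045, 0.0247, 0.5935]
J5: z=[0.8045, 0.0247, 0.5935] o=[-0.4644, -0.1421, 0.3042] → [-0.1952, 0.2583, 0.2539, 0.8045, 0.0247, 0.5935]
J6: z=[0.1481, 0.9593, -0.2406] o=[-0.5991, 0.0033, 0.8010] → [-0.6669, 0.0511, -0.2065, 0.1481, 0.9593, -0.2406]
V = J·q̇ = [-0.2961, -0.0203, -0.3305, -0.1531, 0.3883, 0.5573]

-0.2961 -0.0203 -0.3305 -0.1531 0.3883 0.5573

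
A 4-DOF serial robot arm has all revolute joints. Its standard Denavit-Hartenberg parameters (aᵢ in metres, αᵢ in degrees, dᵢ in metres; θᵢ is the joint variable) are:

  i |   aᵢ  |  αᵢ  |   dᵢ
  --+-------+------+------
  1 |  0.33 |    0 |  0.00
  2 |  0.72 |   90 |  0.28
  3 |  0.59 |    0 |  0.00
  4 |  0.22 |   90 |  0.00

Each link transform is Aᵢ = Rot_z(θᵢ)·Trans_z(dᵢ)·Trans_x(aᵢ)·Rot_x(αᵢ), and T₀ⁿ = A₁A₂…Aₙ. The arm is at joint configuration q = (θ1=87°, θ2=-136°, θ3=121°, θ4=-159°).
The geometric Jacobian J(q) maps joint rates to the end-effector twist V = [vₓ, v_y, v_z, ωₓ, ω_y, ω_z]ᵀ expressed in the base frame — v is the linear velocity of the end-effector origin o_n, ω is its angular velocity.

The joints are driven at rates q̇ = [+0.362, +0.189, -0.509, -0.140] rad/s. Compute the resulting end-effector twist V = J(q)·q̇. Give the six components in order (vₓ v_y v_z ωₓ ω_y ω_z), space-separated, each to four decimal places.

0.2370 0.0914 0.0422 0.4898 0.4258 0.5510

o_n = [0.4040, -0.1153, 0.6503]
J₁: ẑ×o_n = [0.1153, 0.4040, -0.0000], ω = ẑ
J2: z=[0.0000, 0.0000, 1.0000] o=[0.0173, 0.3295, 0.0000] → [0.4449, 0.3867, -0.0000, 0.0000, 0.0000, 1.0000]
J3: z=[-0.7547, -0.6561, 0.0000] o=[0.4896, -0.2138, 0.2800] → [-0.2429, 0.2795, -0.1305, -0.7547, -0.6561, 0.0000]
J4: z=[-0.7547, -0.6561, 0.0000] o=[0.2903, 0.0155, 0.7857] → [0.0889, -0.1022, 0.1734, -0.7547, -0.6561, 0.0000]
V = J·q̇ = [0.2370, 0.0914, 0.0422, 0.4898, 0.4258, 0.5510]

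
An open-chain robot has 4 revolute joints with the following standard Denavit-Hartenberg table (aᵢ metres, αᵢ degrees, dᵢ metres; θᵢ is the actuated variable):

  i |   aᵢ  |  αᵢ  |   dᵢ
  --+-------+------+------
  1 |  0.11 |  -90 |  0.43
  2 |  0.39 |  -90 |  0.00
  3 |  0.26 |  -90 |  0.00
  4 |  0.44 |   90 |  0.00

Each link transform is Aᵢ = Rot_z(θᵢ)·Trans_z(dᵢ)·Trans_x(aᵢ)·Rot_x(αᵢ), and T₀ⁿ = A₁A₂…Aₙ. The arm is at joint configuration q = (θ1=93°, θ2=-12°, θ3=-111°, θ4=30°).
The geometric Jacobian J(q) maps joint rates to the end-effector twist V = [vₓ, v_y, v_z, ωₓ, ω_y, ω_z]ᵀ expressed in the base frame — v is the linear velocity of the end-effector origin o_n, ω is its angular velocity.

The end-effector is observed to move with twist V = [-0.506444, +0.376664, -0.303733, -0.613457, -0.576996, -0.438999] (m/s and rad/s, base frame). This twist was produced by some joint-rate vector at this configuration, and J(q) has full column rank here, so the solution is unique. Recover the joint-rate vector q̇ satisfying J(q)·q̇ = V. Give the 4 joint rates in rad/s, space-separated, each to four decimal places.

0.5620 0.9270 0.8660 -0.7930

o_n = [-0.6092, 0.1894, 0.6785]
J₁: ẑ×o_n = [-0.1894, -0.6092, 0.0000], ω = ẑ
J2: z=[-0.9986, -0.0523, 0.0000] o=[-0.0058, 0.1098, 0.4300] → [-0.0130, 0.2482, -0.1110, -0.9986, -0.0523, 0.0000]
J3: z=[-0.0109, 0.2076, -0.9781] o=[-0.0257, 0.4908, 0.5111] → [-0.2601, 0.5726, 0.1244, -0.0109, 0.2076, -0.9781]
J4: z=[-0.4057, 0.8932, 0.1941] o=[-0.2634, 0.3871, 0.4917] → [0.2052, 0.0086, 0.3891, -0.4057, 0.8932, 0.1941]
q̇ = J⁺·V = [0.5620, 0.9270, 0.8660, -0.7930]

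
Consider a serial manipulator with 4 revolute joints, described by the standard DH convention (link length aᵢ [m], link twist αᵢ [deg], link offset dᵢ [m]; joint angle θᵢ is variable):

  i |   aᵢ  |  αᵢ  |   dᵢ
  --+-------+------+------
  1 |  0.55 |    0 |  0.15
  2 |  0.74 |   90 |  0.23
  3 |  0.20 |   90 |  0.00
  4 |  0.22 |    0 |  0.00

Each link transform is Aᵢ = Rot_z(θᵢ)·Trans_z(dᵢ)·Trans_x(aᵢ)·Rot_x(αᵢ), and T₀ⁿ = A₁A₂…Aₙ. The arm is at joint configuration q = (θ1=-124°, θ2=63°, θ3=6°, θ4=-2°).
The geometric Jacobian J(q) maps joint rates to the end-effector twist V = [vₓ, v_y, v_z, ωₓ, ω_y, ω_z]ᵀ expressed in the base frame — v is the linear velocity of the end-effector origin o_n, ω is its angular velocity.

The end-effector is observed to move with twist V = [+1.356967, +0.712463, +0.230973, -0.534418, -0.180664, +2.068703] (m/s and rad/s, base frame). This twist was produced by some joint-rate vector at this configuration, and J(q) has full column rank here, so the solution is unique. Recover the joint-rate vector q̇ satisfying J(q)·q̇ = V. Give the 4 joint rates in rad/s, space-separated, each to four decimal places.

o_n = [0.2604, -1.4647, 0.4239]
J₁: ẑ×o_n = [1.4647, 0.2604, -0.0000], ω = ẑ
J2: z=[0.0000, 0.0000, 1.0000] o=[-0.3076, -0.4560, 0.1500] → [1.0087, 0.5679, -0.0000, 0.0000, 0.0000, 1.0000]
J3: z=[-0.8746, -0.4848, 0.0000] o=[0.0512, -1.1032, 0.3800] → [-0.0213, 0.0384, 0.4176, -0.8746, -0.4848, 0.0000]
J4: z=[0.0507, -0.0914, -0.9945] o=[0.1476, -1.2772, 0.4009] → [-0.1886, -0.1133, 0.0008, 0.0507, -0.0914, -0.9945]
q̇ = J⁺·V = [0.1530, 0.9540, 0.5550, -0.9670]

0.1530 0.9540 0.5550 -0.9670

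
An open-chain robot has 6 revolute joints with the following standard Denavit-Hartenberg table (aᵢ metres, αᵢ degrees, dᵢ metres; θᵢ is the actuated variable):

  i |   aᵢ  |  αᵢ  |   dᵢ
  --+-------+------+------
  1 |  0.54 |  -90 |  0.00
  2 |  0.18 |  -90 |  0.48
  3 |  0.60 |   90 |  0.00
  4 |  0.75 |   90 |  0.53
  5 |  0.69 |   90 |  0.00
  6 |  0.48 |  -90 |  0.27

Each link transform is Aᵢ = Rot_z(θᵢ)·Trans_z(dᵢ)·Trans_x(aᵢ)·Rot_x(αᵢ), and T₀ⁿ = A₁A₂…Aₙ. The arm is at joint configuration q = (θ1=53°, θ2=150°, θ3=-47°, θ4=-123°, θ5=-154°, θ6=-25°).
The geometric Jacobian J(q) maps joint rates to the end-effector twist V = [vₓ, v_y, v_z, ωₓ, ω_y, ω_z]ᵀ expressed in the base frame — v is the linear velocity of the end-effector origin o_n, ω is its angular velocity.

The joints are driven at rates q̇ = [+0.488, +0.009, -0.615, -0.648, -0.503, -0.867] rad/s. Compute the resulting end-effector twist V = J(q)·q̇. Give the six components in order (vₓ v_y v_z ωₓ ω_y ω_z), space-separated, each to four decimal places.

o_n = [-1.1782, 0.7379, -0.1409]
J₁: ẑ×o_n = [-0.7379, -1.1782, 0.0000], ω = ẑ
J2: z=[-0.7986, 0.6018, 0.0000] o=[0.3250, 0.4313, 0.0000] → [-0.0848, -0.1125, 0.6597, -0.7986, 0.6018, 0.0000]
J3: z=[-0.3009, -0.3993, 0.8660] o=[-0.1522, 0.5956, -0.0900] → [-0.1029, -0.9039, -0.4525, -0.3009, -0.3993, 0.8660]
J4: z=[-0.1635, 0.9163, 0.3657] o=[-0.7159, 0.5767, -0.2946] → [0.0819, -0.1439, 0.3972, -0.1635, 0.9163, 0.3657]
J5: z=[0.6241, -0.1910, 0.7577] o=[-0.2295, 1.3264, -0.5062] → [0.3761, -0.9468, -0.5485, 0.6241, -0.1910, 0.7577]
J6: z=[-0.4819, 0.6692, 0.5656] o=[-0.6539, 0.8309, -0.2816] → [0.1467, -0.2288, 0.3956, -0.4819, 0.6692, 0.5656]
V = J·q̇ = [-0.6670, 0.7477, -0.0403, 0.3877, -0.8269, -1.1531]

-0.6670 0.7477 -0.0403 0.3877 -0.8269 -1.1531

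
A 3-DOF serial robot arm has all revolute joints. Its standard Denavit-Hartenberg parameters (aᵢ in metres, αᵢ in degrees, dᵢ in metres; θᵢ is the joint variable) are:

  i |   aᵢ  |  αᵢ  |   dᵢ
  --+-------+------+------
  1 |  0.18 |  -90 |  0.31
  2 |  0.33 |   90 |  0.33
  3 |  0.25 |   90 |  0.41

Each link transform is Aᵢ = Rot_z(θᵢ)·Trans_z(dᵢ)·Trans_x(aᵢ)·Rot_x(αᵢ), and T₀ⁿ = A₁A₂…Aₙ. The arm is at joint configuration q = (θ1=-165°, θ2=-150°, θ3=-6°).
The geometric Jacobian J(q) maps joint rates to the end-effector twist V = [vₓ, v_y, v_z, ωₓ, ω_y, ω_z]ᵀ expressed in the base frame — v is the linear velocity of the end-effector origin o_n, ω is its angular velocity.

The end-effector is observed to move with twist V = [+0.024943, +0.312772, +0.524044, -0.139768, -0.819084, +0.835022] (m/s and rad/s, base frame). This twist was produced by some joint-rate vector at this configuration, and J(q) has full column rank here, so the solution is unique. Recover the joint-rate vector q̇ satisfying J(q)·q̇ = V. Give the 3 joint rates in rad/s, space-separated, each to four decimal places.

0.2340 0.7550 -0.6940

o_n = [0.5868, -0.1573, 0.2442]
J₁: ẑ×o_n = [0.1573, 0.5868, -0.0000], ω = ẑ
J2: z=[0.2588, -0.9659, 0.0000] o=[-0.1739, -0.0466, 0.3100] → [0.0635, 0.0170, 0.7061, 0.2588, -0.9659, 0.0000]
J3: z=[0.4830, 0.1294, -0.8660] o=[0.1876, -0.2914, 0.4750] → [0.0862, -0.2343, 0.0131, 0.4830, 0.1294, -0.8660]
q̇ = J⁺·V = [0.2340, 0.7550, -0.6940]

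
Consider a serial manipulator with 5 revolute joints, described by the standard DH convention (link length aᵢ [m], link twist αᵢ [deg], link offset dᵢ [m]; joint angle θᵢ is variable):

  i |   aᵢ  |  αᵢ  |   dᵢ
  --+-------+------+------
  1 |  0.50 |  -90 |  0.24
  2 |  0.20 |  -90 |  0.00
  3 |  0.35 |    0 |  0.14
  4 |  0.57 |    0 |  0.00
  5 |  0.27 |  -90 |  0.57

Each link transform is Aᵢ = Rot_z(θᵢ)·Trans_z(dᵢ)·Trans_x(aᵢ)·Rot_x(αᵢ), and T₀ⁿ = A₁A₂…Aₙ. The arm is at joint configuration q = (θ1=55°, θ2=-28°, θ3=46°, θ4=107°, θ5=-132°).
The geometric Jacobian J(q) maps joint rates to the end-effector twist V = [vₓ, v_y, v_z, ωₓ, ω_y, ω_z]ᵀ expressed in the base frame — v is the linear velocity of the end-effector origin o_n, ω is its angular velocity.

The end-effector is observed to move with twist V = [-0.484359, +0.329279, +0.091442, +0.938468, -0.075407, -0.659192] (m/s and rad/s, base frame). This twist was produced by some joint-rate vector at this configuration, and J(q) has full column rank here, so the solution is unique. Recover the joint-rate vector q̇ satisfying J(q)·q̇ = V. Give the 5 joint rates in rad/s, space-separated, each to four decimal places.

0.2370 -0.8120 0.6960 0.8280 -0.5090

o_n = [1.0703, 0.4698, -0.2989]
J₁: ẑ×o_n = [-0.4698, 1.0703, 0.0000], ω = ẑ
J2: z=[-0.8192, 0.5736, 0.0000] o=[0.2868, 0.4096, 0.2400] → [-0.3091, -0.4415, -0.4987, -0.8192, 0.5736, 0.0000]
J3: z=[0.2693, 0.3846, -0.8829] o=[0.3881, 0.5542, 0.3339] → [-0.3179, -0.4320, -0.2851, 0.2693, 0.3846, -0.8829]
J4: z=[0.2693, 0.3846, -0.8829] o=[0.7551, 0.6395, 0.3244] → [-0.3896, -0.1104, -0.1669, 0.2693, 0.3846, -0.8829]
J5: z=[0.2693, 0.3846, -0.8829] o=[0.7099, 0.1238, 0.0860] → [0.1575, -0.2146, -0.0454, 0.2693, 0.3846, -0.8829]
q̇ = J⁺·V = [0.2370, -0.8120, 0.6960, 0.8280, -0.5090]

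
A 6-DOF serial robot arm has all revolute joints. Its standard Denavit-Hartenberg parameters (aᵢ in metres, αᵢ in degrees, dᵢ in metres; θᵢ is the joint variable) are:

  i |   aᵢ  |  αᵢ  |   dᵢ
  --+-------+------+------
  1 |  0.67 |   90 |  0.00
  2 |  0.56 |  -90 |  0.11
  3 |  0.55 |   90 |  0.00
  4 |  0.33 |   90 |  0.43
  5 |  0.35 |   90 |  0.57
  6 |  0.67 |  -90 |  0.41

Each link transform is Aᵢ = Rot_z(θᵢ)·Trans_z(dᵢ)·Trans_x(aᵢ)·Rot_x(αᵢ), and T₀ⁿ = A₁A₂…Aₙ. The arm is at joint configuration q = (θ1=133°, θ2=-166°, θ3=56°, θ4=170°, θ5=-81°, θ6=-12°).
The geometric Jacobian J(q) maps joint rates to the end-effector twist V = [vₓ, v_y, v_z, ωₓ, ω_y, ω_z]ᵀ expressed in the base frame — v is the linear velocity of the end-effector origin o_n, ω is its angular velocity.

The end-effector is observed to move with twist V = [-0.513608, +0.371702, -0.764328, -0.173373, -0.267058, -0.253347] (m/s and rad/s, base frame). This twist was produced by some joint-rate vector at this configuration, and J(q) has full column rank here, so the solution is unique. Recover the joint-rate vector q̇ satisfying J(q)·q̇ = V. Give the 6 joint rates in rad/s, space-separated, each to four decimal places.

o_n = [-0.8072, -0.1482, -0.5087]
J₁: ẑ×o_n = [0.1482, -0.8072, 0.0000], ω = ẑ
J2: z=[0.7314, 0.6820, 0.0000] o=[-0.4569, 0.4900, 0.0000] → [-0.3469, 0.3720, -0.2278, 0.7314, 0.6820, 0.0000]
J3: z=[-0.1650, 0.1769, -0.9703] o=[-0.0059, 0.1676, -0.1355] → [-0.3725, 0.7159, 0.1939, -0.1650, 0.1769, -0.9703]
J4: z=[0.9576, -0.2069, -0.2006] o=[-0.1359, -0.3616, -0.2099] → [0.1046, 0.4208, 0.0654, 0.9576, -0.2069, -0.2006]
J5: z=[-0.2035, 0.0072, -0.9790] o=[0.3432, -0.1277, -0.3078] → [-0.0215, 1.0855, 0.0124, -0.2035, 0.0072, -0.9790]
J6: z=[-0.3513, -0.9339, 0.0662] o=[-0.0926, 0.0015, -0.7984] → [-0.2607, 0.0545, -0.6148, -0.3513, -0.9339, 0.0662]
q̇ = J⁺·V = [-0.9630, 0.6780, -0.3420, -0.5030, -0.2270, 0.8260]

-0.9630 0.6780 -0.3420 -0.5030 -0.2270 0.8260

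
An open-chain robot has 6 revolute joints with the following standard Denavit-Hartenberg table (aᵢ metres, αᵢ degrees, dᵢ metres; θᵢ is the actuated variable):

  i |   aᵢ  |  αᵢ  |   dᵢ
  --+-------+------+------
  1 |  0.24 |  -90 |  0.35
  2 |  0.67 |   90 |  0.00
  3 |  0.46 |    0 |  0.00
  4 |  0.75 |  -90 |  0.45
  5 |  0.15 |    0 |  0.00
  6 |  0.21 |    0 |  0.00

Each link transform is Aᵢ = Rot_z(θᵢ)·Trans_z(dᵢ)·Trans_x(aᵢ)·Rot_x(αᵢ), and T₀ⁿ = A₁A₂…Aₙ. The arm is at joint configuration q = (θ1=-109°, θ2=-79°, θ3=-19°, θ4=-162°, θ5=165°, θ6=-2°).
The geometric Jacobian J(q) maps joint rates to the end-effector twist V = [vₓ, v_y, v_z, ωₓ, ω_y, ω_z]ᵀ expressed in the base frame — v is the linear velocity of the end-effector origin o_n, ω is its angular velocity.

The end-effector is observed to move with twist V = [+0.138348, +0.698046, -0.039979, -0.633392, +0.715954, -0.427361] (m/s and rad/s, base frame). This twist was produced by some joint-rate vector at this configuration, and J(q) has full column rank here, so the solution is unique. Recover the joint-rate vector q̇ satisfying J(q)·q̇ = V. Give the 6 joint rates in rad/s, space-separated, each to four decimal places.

-0.5160 -0.6710 0.2610 0.2180 0.7570 -0.5960

o_n = [-0.1448, 0.0178, 1.1046]
J₁: ẑ×o_n = [-0.0178, -0.1448, 0.0000], ω = ẑ
J2: z=[0.9455, -0.3256, 0.0000] o=[-0.0781, -0.2269, 0.3500] → [-0.2457, -0.7135, 0.2097, 0.9455, -0.3256, 0.0000]
J3: z=[0.3196, 0.9281, 0.1908] o=[-0.1198, -0.3478, 1.0077] → [0.0202, -0.0357, 0.1401, 0.3196, 0.9281, 0.1908]
J4: z=[0.3196, 0.9281, 0.1908] o=[-0.2884, -0.3775, 1.4346] → [-0.3818, 0.1329, -0.0069, 0.3196, 0.9281, 0.1908]
J5: z=[-0.9443, 0.3287, -0.0171] o=[-0.0856, 0.1712, 0.7844] → [0.1026, 0.3034, 0.1643, -0.9443, 0.3287, -0.0171]
J6: z=[-0.9443, 0.3287, -0.0171] o=[-0.1094, 0.1098, 0.9192] → [0.0594, 0.1757, 0.0986, -0.9443, 0.3287, -0.0171]
q̇ = J⁺·V = [-0.5160, -0.6710, 0.2610, 0.2180, 0.7570, -0.5960]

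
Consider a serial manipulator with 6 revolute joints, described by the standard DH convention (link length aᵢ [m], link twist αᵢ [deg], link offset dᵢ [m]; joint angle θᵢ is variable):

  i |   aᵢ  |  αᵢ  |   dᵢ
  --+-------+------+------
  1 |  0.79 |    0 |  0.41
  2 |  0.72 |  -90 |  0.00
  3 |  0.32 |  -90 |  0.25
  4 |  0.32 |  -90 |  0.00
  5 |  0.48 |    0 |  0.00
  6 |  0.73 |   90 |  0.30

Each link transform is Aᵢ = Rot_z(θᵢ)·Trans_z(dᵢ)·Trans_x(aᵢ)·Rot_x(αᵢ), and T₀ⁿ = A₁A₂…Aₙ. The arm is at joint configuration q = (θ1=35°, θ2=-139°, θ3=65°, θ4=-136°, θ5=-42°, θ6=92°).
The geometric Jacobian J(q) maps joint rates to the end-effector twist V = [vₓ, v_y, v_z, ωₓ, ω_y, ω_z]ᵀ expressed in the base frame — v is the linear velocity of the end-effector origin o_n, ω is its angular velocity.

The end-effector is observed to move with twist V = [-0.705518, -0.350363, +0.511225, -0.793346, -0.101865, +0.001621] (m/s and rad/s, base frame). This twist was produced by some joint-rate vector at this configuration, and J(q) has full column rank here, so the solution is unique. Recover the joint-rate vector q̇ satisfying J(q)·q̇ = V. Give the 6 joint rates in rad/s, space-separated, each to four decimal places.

-0.7030 -0.3400 0.1080 -0.7050 -0.8960 -0.2900

o_n = [1.6754, -0.6387, 0.7788]
J₁: ẑ×o_n = [0.6387, 1.6754, -0.0000], ω = ẑ
J2: z=[0.0000, 0.0000, 1.0000] o=[0.6471, 0.4531, 0.4100] → [1.0919, 1.0282, -0.0000, 0.0000, 0.0000, 1.0000]
J3: z=[0.9703, -0.2419, 0.0000] o=[0.4729, -0.2455, 0.4100] → [-0.0892, -0.3578, -0.0907, 0.9703, -0.2419, 0.0000]
J4: z=[0.2193, 0.8794, -0.4226] o=[0.6828, -0.4372, 0.1200] → [0.4942, -0.5639, -0.9170, 0.2193, 0.8794, -0.4226]
J5: z=[0.6270, -0.4589, -0.6296] o=[0.9220, -0.3966, 0.3286] → [-0.3590, -0.7565, 0.1939, 0.6270, -0.4589, -0.6296]
J6: z=[0.6270, -0.4589, -0.6296] o=[1.2591, -0.0689, 0.4254] → [-0.5209, -0.4836, -0.1663, 0.6270, -0.4589, -0.6296]
q̇ = J⁺·V = [-0.7030, -0.3400, 0.1080, -0.7050, -0.8960, -0.2900]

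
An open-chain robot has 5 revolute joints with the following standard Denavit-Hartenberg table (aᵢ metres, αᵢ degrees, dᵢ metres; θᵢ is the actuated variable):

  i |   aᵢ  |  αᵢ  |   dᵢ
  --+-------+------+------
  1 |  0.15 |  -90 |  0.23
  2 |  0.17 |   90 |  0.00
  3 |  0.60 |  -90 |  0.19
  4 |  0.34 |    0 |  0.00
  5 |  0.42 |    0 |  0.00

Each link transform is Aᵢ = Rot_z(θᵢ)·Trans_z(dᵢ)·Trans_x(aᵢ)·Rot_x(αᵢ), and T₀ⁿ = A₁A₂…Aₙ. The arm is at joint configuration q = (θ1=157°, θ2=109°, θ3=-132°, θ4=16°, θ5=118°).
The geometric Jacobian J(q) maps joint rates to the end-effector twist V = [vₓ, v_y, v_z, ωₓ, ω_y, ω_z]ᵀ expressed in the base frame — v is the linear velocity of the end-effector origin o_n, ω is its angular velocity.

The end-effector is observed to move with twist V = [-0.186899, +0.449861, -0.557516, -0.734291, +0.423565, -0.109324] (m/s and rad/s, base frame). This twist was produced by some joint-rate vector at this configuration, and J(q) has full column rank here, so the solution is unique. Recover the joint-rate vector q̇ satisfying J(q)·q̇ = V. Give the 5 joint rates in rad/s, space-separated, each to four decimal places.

o_n = [0.1491, 0.4494, 0.5381]
J₁: ẑ×o_n = [-0.4494, 0.1491, 0.0000], ω = ẑ
J2: z=[-0.3907, -0.9205, 0.0000] o=[-0.1381, 0.0586, 0.2300] → [-0.2836, 0.1204, 0.1116, -0.3907, -0.9205, 0.0000]
J3: z=[-0.8704, 0.3694, -0.3256] o=[-0.0871, 0.0370, 0.0693] → [0.3075, 0.3311, -0.4462, -0.8704, 0.3694, -0.3256]
J4: z=[0.4842, 0.5214, -0.7027] o=[-0.1986, 0.5687, 0.3870] → [-0.0050, -0.3174, -0.2390, 0.4842, 0.5214, -0.7027]
J5: z=[0.4842, 0.5214, -0.7027] o=[-0.0877, 0.7855, 0.6243] → [-0.2811, -0.1246, -0.2861, 0.4842, 0.5214, -0.7027]
q̇ = J⁺·V = [0.4940, 0.1640, 0.9920, -0.4030, 0.8020]

0.4940 0.1640 0.9920 -0.4030 0.8020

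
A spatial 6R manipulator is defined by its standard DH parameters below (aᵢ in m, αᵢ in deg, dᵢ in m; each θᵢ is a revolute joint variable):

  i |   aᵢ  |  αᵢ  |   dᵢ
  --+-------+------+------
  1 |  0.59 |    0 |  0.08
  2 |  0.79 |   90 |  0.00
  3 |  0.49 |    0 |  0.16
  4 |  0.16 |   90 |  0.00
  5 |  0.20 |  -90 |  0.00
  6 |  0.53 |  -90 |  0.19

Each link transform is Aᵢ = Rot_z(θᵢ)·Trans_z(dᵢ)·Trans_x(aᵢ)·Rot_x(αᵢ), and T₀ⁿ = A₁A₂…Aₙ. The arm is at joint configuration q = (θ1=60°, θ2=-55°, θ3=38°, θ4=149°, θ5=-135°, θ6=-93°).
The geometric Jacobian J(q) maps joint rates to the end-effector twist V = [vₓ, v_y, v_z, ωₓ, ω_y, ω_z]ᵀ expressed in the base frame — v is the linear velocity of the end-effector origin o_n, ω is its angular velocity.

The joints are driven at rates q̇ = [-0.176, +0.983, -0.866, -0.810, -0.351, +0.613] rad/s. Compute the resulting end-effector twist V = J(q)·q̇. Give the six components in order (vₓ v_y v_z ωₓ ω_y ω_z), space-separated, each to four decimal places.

o_n = [1.2234, 0.6887, 0.8860]
J₁: ẑ×o_n = [-0.6887, 1.2234, 0.0000], ω = ẑ
J2: z=[0.0000, 0.0000, 1.0000] o=[0.2950, 0.5110, 0.0800] → [-0.1778, 0.9284, 0.0000, 0.0000, 0.0000, 1.0000]
J3: z=[0.0872, -0.9962, 0.0000] o=[1.0820, 0.5798, 0.0800] → [-0.8029, -0.0702, 0.1504, 0.0872, -0.9962, 0.0000]
J4: z=[0.0872, -0.9962, 0.0000] o=[1.4806, 0.4541, 0.3817] → [-0.5024, -0.0440, -0.2358, 0.0872, -0.9962, 0.0000]
J5: z=[-0.1214, -0.0106, 0.9925] o=[1.3224, 0.4402, 0.3622] → [-0.2522, -0.0347, -0.0312, -0.1214, -0.0106, 0.9925]
J6: z=[-0.7608, 0.6432, -0.0862] o=[1.4499, 0.5933, 0.3794] → [0.3341, 0.4049, 0.0731, -0.7608, 0.6432, -0.0862]
V = J·q̇ = [1.3420, 1.0541, 0.1165, -0.5698, 2.0677, 0.4058]

1.3420 1.0541 0.1165 -0.5698 2.0677 0.4058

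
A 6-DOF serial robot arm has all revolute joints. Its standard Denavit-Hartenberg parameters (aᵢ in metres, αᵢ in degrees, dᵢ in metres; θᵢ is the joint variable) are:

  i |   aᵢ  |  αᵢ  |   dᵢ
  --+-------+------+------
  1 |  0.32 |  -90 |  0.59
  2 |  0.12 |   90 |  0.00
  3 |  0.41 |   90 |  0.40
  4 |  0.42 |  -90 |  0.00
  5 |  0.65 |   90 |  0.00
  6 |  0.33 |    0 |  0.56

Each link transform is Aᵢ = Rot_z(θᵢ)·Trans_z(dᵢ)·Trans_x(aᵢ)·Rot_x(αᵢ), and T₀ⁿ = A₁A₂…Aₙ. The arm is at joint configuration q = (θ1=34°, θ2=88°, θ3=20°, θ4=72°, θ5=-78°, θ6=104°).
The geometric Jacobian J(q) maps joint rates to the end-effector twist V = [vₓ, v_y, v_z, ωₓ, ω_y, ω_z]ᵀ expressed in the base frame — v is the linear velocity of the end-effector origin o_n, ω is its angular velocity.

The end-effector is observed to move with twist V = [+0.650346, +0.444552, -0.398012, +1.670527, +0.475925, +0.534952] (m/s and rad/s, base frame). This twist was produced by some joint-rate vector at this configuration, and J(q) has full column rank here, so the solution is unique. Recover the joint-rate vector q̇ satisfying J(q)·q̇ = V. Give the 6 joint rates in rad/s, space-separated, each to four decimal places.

o_n = [1.0190, -0.0345, 0.1604]
J₁: ẑ×o_n = [0.0345, 1.0190, -0.0000], ω = ẑ
J2: z=[-0.5592, 0.8290, 0.0000] o=[0.2653, 0.1789, 0.5900] → [-0.3562, -0.2402, -0.5055, -0.5592, 0.8290, 0.0000]
J3: z=[0.8285, 0.5589, 0.0349] o=[0.2688, 0.1813, 0.4701] → [-0.1655, 0.2828, -0.5980, 0.8285, 0.5589, 0.0349]
J4: z=[0.5354, -0.7724, -0.3418] o=[0.5329, 0.5286, 0.0990] → [-0.2399, -0.1990, 0.0740, 0.5354, -0.7724, -0.3418]
J5: z=[0.4121, -0.1144, 0.9039] o=[0.8426, 0.7910, -0.0090] → [0.7268, 0.0897, -0.3200, 0.4121, -0.1144, 0.9039]
J6: z=[-0.6099, -0.7717, 0.1803] o=[1.2826, 0.3844, -0.2610] → [-0.2497, 0.2094, 0.0520, -0.6099, -0.7717, 0.1803]
q̇ = J⁺·V = [0.1500, -0.6170, 0.8420, -0.0370, 0.5210, -0.7100]

0.1500 -0.6170 0.8420 -0.0370 0.5210 -0.7100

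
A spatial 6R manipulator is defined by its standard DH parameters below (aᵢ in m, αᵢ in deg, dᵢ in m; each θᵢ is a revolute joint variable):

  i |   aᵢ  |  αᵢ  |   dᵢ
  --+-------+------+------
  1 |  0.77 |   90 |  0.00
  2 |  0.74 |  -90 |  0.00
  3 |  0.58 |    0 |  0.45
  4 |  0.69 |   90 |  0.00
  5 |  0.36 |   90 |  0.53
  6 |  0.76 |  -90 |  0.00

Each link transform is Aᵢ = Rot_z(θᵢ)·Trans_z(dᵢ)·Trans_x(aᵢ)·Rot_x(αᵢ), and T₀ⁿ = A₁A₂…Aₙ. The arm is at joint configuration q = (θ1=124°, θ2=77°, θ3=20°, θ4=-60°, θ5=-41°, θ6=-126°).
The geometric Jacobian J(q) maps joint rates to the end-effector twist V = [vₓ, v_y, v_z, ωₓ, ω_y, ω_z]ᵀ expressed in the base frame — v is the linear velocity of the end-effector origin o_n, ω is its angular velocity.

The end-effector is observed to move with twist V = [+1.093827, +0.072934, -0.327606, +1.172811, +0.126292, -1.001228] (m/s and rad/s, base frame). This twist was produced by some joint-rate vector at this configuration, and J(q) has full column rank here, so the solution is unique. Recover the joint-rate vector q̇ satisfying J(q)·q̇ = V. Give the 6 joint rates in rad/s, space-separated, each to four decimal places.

o_n = [-0.2686, 0.6452, 1.8854]
J₁: ẑ×o_n = [-0.6452, -0.2686, 0.0000], ω = ẑ
J2: z=[0.8290, 0.5592, 0.0000] o=[-0.4306, 0.6384, 0.0000] → [1.0543, -1.5631, -0.0849, 0.8290, 0.5592, 0.0000]
J3: z=[0.5449, -0.8078, 0.2250] o=[-0.5237, 0.7764, 0.7210] → [-0.9111, -0.5771, 0.1345, 0.5449, -0.8078, 0.2250]
J4: z=[0.5449, -0.8078, 0.2250] o=[-0.5115, 0.4036, 1.3533] → [-0.4842, -0.2353, 0.3278, 0.5449, -0.8078, 0.2250]
J5: z=[0.7159, 0.3085, -0.6263] o=[-0.2103, 0.7502, 1.8683] → [-0.0605, 0.0243, -0.0572, 0.7159, 0.3085, -0.6263]
J6: z=[-0.6976, 0.2801, -0.6595] o=[0.1591, 1.2409, 1.6861] → [-0.3370, 0.4211, 0.5354, -0.6976, 0.2801, -0.6595]
q̇ = J⁺·V = [-0.9060, 0.0630, -0.5850, 0.5670, 0.8900, -0.7070]

-0.9060 0.0630 -0.5850 0.5670 0.8900 -0.7070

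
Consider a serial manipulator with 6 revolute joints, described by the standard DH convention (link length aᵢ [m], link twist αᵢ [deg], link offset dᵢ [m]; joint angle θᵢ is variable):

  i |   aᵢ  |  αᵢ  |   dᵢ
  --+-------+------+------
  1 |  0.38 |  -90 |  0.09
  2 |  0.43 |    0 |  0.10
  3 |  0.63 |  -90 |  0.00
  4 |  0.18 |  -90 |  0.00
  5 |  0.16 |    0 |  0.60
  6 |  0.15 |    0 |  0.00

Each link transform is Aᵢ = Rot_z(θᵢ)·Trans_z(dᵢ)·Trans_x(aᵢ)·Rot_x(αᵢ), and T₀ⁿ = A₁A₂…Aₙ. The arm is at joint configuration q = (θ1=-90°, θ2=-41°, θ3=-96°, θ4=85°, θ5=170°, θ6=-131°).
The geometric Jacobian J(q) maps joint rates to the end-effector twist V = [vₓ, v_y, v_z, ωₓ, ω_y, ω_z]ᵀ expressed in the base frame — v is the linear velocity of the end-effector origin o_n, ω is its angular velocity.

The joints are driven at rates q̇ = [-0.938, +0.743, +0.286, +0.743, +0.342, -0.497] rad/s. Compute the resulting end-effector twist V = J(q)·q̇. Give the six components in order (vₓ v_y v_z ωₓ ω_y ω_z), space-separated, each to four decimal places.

-0.1222 -0.2161 -0.1657 1.0425 -0.3938 -0.2893

o_n = [-0.0908, -0.5887, 0.3130]
J₁: ẑ×o_n = [0.5887, -0.0908, 0.0000], ω = ẑ
J2: z=[1.0000, 0.0000, 0.0000] o=[0.0000, -0.3800, 0.0900] → [0.0000, -0.2230, -0.2087, 1.0000, 0.0000, 0.0000]
J3: z=[1.0000, 0.0000, 0.0000] o=[0.1000, -0.7045, 0.3721] → [-0.0000, 0.0591, 0.1158, 1.0000, 0.0000, 0.0000]
J4: z=[0.0000, -0.6820, 0.7314] o=[0.1000, -0.2438, 0.8018] → [0.5856, -0.1395, -0.1301, 0.0000, -0.6820, 0.7314]
J5: z=[-0.0872, -0.7286, -0.6794] o=[-0.0793, -0.2323, 0.8125] → [0.1217, -0.0357, 0.0227, -0.0872, -0.7286, -0.6794]
J6: z=[-0.0872, -0.7286, -0.6794] o=[0.0254, -0.6605, 0.3751] → [0.0940, 0.0735, -0.0909, -0.0872, -0.7286, -0.6794]
V = J·q̇ = [-0.1222, -0.2161, -0.1657, 1.0425, -0.3938, -0.2893]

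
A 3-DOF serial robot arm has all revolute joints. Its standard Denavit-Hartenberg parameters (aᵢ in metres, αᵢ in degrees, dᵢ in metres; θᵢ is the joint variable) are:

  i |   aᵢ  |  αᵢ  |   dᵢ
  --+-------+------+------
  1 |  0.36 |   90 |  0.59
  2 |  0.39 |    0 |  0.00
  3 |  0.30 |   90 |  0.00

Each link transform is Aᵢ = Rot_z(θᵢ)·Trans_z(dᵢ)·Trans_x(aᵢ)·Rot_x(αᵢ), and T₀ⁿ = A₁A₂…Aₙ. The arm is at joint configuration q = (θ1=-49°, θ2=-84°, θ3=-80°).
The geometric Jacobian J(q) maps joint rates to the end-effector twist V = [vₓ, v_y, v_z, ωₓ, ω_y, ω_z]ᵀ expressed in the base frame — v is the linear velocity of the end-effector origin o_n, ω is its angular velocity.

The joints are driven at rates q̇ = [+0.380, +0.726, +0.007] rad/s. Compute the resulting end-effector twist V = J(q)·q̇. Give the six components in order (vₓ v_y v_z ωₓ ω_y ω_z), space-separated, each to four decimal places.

0.2567 -0.2302 -0.1818 -0.5532 -0.4809 0.3800

o_n = [0.0737, -0.0848, 0.1194]
J₁: ẑ×o_n = [0.0848, 0.0737, -0.0000], ω = ẑ
J2: z=[-0.7547, -0.6561, 0.0000] o=[0.2362, -0.2717, 0.5900] → [0.3087, -0.3551, -0.2476, -0.7547, -0.6561, 0.0000]
J3: z=[-0.7547, -0.6561, 0.0000] o=[0.2629, -0.3025, 0.2021] → [0.0543, -0.0624, -0.2884, -0.7547, -0.6561, 0.0000]
V = J·q̇ = [0.2567, -0.2302, -0.1818, -0.5532, -0.4809, 0.3800]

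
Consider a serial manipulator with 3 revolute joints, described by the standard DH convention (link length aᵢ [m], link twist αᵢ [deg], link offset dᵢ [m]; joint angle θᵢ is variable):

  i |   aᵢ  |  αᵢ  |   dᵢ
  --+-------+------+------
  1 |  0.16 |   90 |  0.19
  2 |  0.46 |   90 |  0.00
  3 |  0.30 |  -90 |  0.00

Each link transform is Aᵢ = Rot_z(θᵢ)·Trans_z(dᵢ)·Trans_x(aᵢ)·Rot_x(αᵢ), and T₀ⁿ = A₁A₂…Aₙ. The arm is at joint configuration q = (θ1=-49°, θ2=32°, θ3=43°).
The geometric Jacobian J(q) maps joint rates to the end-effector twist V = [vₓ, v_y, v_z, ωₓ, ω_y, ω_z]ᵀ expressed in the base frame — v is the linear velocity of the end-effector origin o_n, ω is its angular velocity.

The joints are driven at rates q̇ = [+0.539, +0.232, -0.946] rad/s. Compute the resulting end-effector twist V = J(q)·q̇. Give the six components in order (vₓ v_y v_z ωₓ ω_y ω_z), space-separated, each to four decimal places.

0.5813 0.2524 0.2362 -0.5040 0.2261 1.3413

o_n = [0.3286, -0.6898, 0.5500]
J₁: ẑ×o_n = [0.6898, 0.3286, -0.0000], ω = ẑ
J2: z=[-0.7547, -0.6561, 0.0000] o=[0.1050, -0.1208, 0.1900] → [-0.2362, 0.2717, 0.5762, -0.7547, -0.6561, 0.0000]
J3: z=[0.3477, -0.3999, -0.8480] o=[0.3609, -0.4152, 0.4338] → [-0.2794, -0.0130, -0.1084, 0.3477, -0.3999, -0.8480]
V = J·q̇ = [0.5813, 0.2524, 0.2362, -0.5040, 0.2261, 1.3413]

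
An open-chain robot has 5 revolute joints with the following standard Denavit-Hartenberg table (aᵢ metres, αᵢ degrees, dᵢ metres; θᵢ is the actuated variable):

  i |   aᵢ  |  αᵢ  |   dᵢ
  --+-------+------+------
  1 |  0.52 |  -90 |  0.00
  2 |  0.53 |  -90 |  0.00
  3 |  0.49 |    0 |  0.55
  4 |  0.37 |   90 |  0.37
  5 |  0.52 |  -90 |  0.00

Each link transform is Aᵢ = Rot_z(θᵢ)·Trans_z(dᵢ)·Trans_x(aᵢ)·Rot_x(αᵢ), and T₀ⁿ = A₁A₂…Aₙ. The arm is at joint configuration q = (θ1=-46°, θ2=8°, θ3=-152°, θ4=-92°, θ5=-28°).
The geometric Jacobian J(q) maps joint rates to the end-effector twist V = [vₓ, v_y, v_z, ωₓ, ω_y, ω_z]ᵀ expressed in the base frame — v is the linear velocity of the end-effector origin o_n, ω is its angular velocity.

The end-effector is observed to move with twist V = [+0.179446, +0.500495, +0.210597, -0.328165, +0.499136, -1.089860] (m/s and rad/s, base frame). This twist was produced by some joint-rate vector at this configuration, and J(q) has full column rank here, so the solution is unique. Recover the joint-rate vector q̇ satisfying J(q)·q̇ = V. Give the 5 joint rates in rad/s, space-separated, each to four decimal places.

-0.9300 -0.1620 0.9340 -0.6940 -0.6220

o_n = [-0.2578, -0.4747, -0.6323]
J₁: ẑ×o_n = [0.4747, -0.2578, 0.0000], ω = ẑ
J2: z=[0.7193, 0.6947, 0.0000] o=[0.3612, -0.3741, 0.0000] → [-0.4392, 0.4548, 0.3576, 0.7193, 0.6947, 0.0000]
J3: z=[-0.0967, 0.1001, -0.9903] o=[0.7258, -0.7516, -0.0738] → [0.2183, 0.9200, 0.0717, -0.0967, 0.1001, -0.9903]
J4: z=[-0.0967, 0.1001, -0.9903] o=[0.5405, -0.2285, -0.5582] → [-0.2512, 0.7833, 0.1037, -0.0967, 0.1001, -0.9903]
J5: z=[0.3029, -0.9448, -0.1251] o=[0.1539, -0.3070, -0.9020] → [-0.2758, -0.0302, -0.4398, 0.3029, -0.9448, -0.1251]
q̇ = J⁺·V = [-0.9300, -0.1620, 0.9340, -0.6940, -0.6220]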